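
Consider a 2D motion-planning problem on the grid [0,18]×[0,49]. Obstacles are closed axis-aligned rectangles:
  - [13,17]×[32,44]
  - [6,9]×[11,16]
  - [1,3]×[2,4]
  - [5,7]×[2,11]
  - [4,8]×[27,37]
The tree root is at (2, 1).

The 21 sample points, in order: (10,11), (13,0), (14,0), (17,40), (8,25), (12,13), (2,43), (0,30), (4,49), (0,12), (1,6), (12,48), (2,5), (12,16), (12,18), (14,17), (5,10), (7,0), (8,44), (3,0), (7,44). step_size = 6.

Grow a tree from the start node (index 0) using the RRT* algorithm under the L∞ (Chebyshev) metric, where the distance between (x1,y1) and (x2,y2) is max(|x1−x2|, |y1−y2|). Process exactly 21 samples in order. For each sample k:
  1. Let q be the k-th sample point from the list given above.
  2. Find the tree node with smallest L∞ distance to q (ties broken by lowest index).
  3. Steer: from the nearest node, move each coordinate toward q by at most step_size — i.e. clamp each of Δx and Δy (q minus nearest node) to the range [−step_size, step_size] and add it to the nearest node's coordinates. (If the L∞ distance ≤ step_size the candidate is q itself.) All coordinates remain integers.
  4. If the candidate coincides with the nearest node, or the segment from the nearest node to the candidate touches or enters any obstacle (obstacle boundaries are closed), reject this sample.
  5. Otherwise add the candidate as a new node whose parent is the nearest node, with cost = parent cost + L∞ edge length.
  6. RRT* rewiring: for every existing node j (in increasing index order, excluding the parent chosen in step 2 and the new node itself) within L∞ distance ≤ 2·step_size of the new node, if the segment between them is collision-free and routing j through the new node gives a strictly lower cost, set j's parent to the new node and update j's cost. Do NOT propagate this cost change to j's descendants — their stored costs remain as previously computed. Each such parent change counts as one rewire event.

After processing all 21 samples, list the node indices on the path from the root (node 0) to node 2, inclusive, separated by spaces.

1. q=(10,11) nearest=0 d=10 new=(8,7) → blocked by [1,3]×[2,4], reject
2. q=(13,0) nearest=0 d=11 new=(8,0) → add node 1 parent=0 cost=6
3. q=(14,0) nearest=1 d=6 new=(14,0) → add node 2 parent=1 cost=12
4. q=(17,40) nearest=0 d=39 new=(8,7) → blocked by [1,3]×[2,4], reject
5. q=(8,25) nearest=0 d=24 new=(8,7) → blocked by [1,3]×[2,4], reject
6. q=(12,13) nearest=0 d=12 new=(8,7) → blocked by [1,3]×[2,4], reject
7. q=(2,43) nearest=0 d=42 new=(2,7) → blocked by [1,3]×[2,4], reject
8. q=(0,30) nearest=0 d=29 new=(0,7) → blocked by [1,3]×[2,4], reject
9. q=(4,49) nearest=0 d=48 new=(4,7) → blocked by [1,3]×[2,4], reject
10. q=(0,12) nearest=0 d=11 new=(0,7) → blocked by [1,3]×[2,4], reject
11. q=(1,6) nearest=0 d=5 new=(1,6) → blocked by [1,3]×[2,4], reject
12. q=(12,48) nearest=0 d=47 new=(8,7) → blocked by [1,3]×[2,4], reject
13. q=(2,5) nearest=0 d=4 new=(2,5) → blocked by [1,3]×[2,4], reject
14. q=(12,16) nearest=0 d=15 new=(8,7) → blocked by [1,3]×[2,4], reject
15. q=(12,18) nearest=0 d=17 new=(8,7) → blocked by [1,3]×[2,4], reject
16. q=(14,17) nearest=0 d=16 new=(8,7) → blocked by [1,3]×[2,4], reject
17. q=(5,10) nearest=0 d=9 new=(5,7) → blocked by [1,3]×[2,4], reject
18. q=(7,0) nearest=1 d=1 new=(7,0) → add node 3 parent=1 cost=7
19. q=(8,44) nearest=0 d=43 new=(8,7) → blocked by [1,3]×[2,4], reject
20. q=(3,0) nearest=0 d=1 new=(3,0) → add node 4 parent=0 cost=1; rewire 3→4 (5<7)
21. q=(7,44) nearest=0 d=43 new=(7,7) → blocked by [1,3]×[2,4], reject

Path: 0 1 2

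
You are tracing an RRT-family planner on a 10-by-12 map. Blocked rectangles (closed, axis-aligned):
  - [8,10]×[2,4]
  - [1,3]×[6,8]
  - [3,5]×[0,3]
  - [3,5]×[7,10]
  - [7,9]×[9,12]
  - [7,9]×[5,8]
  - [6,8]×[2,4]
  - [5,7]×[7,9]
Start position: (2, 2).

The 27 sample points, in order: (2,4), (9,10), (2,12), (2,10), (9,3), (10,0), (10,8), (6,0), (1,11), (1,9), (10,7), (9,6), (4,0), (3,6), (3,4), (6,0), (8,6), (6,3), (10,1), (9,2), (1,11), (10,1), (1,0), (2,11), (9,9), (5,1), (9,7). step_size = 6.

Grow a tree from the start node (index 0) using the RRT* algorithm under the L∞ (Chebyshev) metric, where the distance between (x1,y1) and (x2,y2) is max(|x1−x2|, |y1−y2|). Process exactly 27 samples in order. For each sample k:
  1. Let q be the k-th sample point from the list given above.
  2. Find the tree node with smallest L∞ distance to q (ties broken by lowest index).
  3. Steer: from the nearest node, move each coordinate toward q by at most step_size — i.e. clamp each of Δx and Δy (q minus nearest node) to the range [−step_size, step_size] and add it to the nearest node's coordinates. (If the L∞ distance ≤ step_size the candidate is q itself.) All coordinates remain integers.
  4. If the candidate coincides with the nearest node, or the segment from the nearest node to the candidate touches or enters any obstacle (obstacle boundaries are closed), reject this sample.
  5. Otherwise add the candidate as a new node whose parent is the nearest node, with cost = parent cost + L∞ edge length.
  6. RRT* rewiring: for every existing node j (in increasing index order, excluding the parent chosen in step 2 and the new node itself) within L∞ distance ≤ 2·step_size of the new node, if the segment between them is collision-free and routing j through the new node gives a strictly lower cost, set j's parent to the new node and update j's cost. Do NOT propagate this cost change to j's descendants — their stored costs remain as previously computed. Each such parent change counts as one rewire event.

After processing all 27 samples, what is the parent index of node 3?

1. q=(2,4) nearest=0 d=2 new=(2,4) → add node 1 parent=0 cost=2
2. q=(9,10) nearest=1 d=7 new=(8,10) → blocked by [3,5]×[7,10], reject
3. q=(2,12) nearest=1 d=8 new=(2,10) → blocked by [1,3]×[6,8], reject
4. q=(2,10) nearest=1 d=6 new=(2,10) → blocked by [1,3]×[6,8], reject
5. q=(9,3) nearest=0 d=7 new=(8,3) → blocked by [8,10]×[2,4], reject
6. q=(10,0) nearest=0 d=8 new=(8,0) → blocked by [3,5]×[0,3], reject
7. q=(10,8) nearest=0 d=8 new=(8,8) → blocked by [3,5]×[0,3], reject
8. q=(6,0) nearest=0 d=4 new=(6,0) → blocked by [3,5]×[0,3], reject
9. q=(1,11) nearest=1 d=7 new=(1,10) → blocked by [1,3]×[6,8], reject
10. q=(1,9) nearest=1 d=5 new=(1,9) → blocked by [1,3]×[6,8], reject
11. q=(10,7) nearest=0 d=8 new=(8,7) → blocked by [3,5]×[0,3], reject
12. q=(9,6) nearest=0 d=7 new=(8,6) → blocked by [3,5]×[0,3], reject
13. q=(4,0) nearest=0 d=2 new=(4,0) → blocked by [3,5]×[0,3], reject
14. q=(3,6) nearest=1 d=2 new=(3,6) → blocked by [1,3]×[6,8], reject
15. q=(3,4) nearest=1 d=1 new=(3,4) → add node 2 parent=1 cost=3
16. q=(6,0) nearest=0 d=4 new=(6,0) → blocked by [3,5]×[0,3], reject
17. q=(8,6) nearest=2 d=5 new=(8,6) → blocked by [7,9]×[5,8], reject
18. q=(6,3) nearest=2 d=3 new=(6,3) → blocked by [6,8]×[2,4], reject
19. q=(10,1) nearest=2 d=7 new=(9,1) → blocked by [3,5]×[0,3], reject
20. q=(9,2) nearest=2 d=6 new=(9,2) → blocked by [8,10]×[2,4], reject
21. q=(1,11) nearest=1 d=7 new=(1,10) → blocked by [1,3]×[6,8], reject
22. q=(10,1) nearest=2 d=7 new=(9,1) → blocked by [3,5]×[0,3], reject
23. q=(1,0) nearest=0 d=2 new=(1,0) → add node 3 parent=0 cost=2
24. q=(2,11) nearest=1 d=7 new=(2,10) → blocked by [1,3]×[6,8], reject
25. q=(9,9) nearest=2 d=6 new=(9,9) → blocked by [7,9]×[9,12], reject
26. q=(5,1) nearest=0 d=3 new=(5,1) → blocked by [3,5]×[0,3], reject
27. q=(9,7) nearest=2 d=6 new=(9,7) → blocked by [7,9]×[5,8], reject

Parent of node 3: 0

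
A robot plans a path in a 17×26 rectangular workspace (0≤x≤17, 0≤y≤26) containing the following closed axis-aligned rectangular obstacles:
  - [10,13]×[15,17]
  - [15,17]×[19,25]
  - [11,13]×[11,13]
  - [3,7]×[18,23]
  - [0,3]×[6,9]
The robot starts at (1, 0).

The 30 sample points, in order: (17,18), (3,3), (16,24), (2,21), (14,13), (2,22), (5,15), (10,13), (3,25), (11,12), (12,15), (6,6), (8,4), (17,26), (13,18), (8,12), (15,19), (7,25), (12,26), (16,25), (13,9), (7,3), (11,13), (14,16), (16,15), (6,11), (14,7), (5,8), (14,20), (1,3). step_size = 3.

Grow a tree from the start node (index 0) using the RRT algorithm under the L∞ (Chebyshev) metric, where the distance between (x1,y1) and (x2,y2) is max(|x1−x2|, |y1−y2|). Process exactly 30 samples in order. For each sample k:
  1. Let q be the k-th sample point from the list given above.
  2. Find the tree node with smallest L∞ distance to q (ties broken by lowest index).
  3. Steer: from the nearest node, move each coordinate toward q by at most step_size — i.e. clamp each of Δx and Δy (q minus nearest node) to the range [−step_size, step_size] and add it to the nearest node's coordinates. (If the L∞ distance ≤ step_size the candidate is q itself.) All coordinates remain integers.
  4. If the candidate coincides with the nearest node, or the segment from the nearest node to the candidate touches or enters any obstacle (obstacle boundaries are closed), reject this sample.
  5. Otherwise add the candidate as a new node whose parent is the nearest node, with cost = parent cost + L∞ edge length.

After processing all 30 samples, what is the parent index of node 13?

1. q=(17,18) nearest=0 d=18 new=(4,3) → add node 1 parent=0 cost=3
2. q=(3,3) nearest=1 d=1 new=(3,3) → add node 2 parent=1 cost=4
3. q=(16,24) nearest=1 d=21 new=(7,6) → add node 3 parent=1 cost=6
4. q=(2,21) nearest=3 d=15 new=(4,9) → add node 4 parent=3 cost=9
5. q=(14,13) nearest=3 d=7 new=(10,9) → add node 5 parent=3 cost=9
6. q=(2,22) nearest=4 d=13 new=(2,12) → add node 6 parent=4 cost=12
7. q=(5,15) nearest=6 d=3 new=(5,15) → add node 7 parent=6 cost=15
8. q=(10,13) nearest=5 d=4 new=(10,12) → add node 8 parent=5 cost=12
9. q=(3,25) nearest=7 d=10 new=(3,18) → blocked by [3,7]×[18,23], reject
10. q=(11,12) nearest=8 d=1 new=(11,12) → blocked by [11,13]×[11,13], reject
11. q=(12,15) nearest=8 d=3 new=(12,15) → blocked by [10,13]×[15,17], reject
12. q=(6,6) nearest=3 d=1 new=(6,6) → add node 9 parent=3 cost=7
13. q=(8,4) nearest=3 d=2 new=(8,4) → add node 10 parent=3 cost=8
14. q=(17,26) nearest=7 d=12 new=(8,18) → add node 11 parent=7 cost=18
15. q=(13,18) nearest=11 d=5 new=(11,18) → add node 12 parent=11 cost=21
16. q=(8,12) nearest=8 d=2 new=(8,12) → add node 13 parent=8 cost=14
17. q=(15,19) nearest=12 d=4 new=(14,19) → add node 14 parent=12 cost=24
18. q=(7,25) nearest=11 d=7 new=(7,21) → blocked by [3,7]×[18,23], reject
19. q=(12,26) nearest=14 d=7 new=(12,22) → add node 15 parent=14 cost=27
20. q=(16,25) nearest=15 d=4 new=(15,25) → blocked by [15,17]×[19,25], reject
21. q=(13,9) nearest=5 d=3 new=(13,9) → add node 16 parent=5 cost=12
22. q=(7,3) nearest=10 d=1 new=(7,3) → add node 17 parent=10 cost=9
23. q=(11,13) nearest=8 d=1 new=(11,13) → blocked by [11,13]×[11,13], reject
24. q=(14,16) nearest=12 d=3 new=(14,16) → blocked by [10,13]×[15,17], reject
25. q=(16,15) nearest=14 d=4 new=(16,16) → add node 18 parent=14 cost=27
26. q=(6,11) nearest=4 d=2 new=(6,11) → add node 19 parent=4 cost=11
27. q=(14,7) nearest=16 d=2 new=(14,7) → add node 20 parent=16 cost=14
28. q=(5,8) nearest=4 d=1 new=(5,8) → add node 21 parent=4 cost=10
29. q=(14,20) nearest=14 d=1 new=(14,20) → add node 22 parent=14 cost=25
30. q=(1,3) nearest=2 d=2 new=(1,3) → add node 23 parent=2 cost=6

Parent of node 13: 8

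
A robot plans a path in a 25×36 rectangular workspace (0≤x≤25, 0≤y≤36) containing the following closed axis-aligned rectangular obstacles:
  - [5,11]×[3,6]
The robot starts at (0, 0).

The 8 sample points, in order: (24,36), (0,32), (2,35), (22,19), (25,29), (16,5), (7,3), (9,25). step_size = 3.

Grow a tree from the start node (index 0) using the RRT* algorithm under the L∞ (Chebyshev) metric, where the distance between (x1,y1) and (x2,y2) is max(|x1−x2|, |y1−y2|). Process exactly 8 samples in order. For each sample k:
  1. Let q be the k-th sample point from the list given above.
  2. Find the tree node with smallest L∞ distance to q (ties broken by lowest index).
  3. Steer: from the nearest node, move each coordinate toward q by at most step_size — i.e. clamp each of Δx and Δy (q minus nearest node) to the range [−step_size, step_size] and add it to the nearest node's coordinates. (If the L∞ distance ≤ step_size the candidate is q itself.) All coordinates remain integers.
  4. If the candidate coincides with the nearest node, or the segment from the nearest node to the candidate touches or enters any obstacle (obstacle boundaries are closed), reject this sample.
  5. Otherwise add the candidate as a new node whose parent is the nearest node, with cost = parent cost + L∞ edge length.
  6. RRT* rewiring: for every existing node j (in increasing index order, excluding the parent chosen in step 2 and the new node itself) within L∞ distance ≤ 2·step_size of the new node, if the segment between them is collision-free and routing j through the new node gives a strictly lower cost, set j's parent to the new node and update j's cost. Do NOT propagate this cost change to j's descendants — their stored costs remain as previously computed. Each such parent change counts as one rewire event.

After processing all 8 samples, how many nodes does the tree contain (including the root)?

1. q=(24,36) nearest=0 d=36 new=(3,3) → add node 1 parent=0 cost=3
2. q=(0,32) nearest=1 d=29 new=(0,6) → add node 2 parent=1 cost=6
3. q=(2,35) nearest=2 d=29 new=(2,9) → add node 3 parent=2 cost=9
4. q=(22,19) nearest=1 d=19 new=(6,6) → blocked by [5,11]×[3,6], reject
5. q=(25,29) nearest=3 d=23 new=(5,12) → add node 4 parent=3 cost=12
6. q=(16,5) nearest=4 d=11 new=(8,9) → add node 5 parent=4 cost=15
7. q=(7,3) nearest=1 d=4 new=(6,3) → blocked by [5,11]×[3,6], reject
8. q=(9,25) nearest=4 d=13 new=(8,15) → add node 6 parent=4 cost=15

Node count: 7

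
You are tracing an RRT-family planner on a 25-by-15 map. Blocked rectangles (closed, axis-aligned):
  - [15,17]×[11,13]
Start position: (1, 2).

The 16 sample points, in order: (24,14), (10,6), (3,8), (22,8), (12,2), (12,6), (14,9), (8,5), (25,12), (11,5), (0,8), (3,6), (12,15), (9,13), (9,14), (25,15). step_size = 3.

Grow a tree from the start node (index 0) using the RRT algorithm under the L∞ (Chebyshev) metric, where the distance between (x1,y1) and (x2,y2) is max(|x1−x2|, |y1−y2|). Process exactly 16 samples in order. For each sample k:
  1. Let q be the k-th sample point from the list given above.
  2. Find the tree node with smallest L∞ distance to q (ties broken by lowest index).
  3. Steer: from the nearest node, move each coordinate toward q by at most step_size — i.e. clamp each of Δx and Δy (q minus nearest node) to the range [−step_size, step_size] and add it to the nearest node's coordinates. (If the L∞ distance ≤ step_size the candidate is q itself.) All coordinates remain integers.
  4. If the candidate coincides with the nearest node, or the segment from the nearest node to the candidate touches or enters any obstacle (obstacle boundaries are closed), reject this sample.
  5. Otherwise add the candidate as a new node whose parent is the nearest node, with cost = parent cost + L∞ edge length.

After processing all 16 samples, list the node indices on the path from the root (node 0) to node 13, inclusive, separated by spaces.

1. q=(24,14) nearest=0 d=23 new=(4,5) → add node 1 parent=0 cost=3
2. q=(10,6) nearest=1 d=6 new=(7,6) → add node 2 parent=1 cost=6
3. q=(3,8) nearest=1 d=3 new=(3,8) → add node 3 parent=1 cost=6
4. q=(22,8) nearest=2 d=15 new=(10,8) → add node 4 parent=2 cost=9
5. q=(12,2) nearest=2 d=5 new=(10,3) → add node 5 parent=2 cost=9
6. q=(12,6) nearest=4 d=2 new=(12,6) → add node 6 parent=4 cost=11
7. q=(14,9) nearest=6 d=3 new=(14,9) → add node 7 parent=6 cost=14
8. q=(8,5) nearest=2 d=1 new=(8,5) → add node 8 parent=2 cost=7
9. q=(25,12) nearest=7 d=11 new=(17,12) → blocked by [15,17]×[11,13], reject
10. q=(11,5) nearest=6 d=1 new=(11,5) → add node 9 parent=6 cost=12
11. q=(0,8) nearest=3 d=3 new=(0,8) → add node 10 parent=3 cost=9
12. q=(3,6) nearest=1 d=1 new=(3,6) → add node 11 parent=1 cost=4
13. q=(12,15) nearest=7 d=6 new=(12,12) → add node 12 parent=7 cost=17
14. q=(9,13) nearest=12 d=3 new=(9,13) → add node 13 parent=12 cost=20
15. q=(9,14) nearest=13 d=1 new=(9,14) → add node 14 parent=13 cost=21
16. q=(25,15) nearest=7 d=11 new=(17,12) → blocked by [15,17]×[11,13], reject

Path: 0 1 2 4 6 7 12 13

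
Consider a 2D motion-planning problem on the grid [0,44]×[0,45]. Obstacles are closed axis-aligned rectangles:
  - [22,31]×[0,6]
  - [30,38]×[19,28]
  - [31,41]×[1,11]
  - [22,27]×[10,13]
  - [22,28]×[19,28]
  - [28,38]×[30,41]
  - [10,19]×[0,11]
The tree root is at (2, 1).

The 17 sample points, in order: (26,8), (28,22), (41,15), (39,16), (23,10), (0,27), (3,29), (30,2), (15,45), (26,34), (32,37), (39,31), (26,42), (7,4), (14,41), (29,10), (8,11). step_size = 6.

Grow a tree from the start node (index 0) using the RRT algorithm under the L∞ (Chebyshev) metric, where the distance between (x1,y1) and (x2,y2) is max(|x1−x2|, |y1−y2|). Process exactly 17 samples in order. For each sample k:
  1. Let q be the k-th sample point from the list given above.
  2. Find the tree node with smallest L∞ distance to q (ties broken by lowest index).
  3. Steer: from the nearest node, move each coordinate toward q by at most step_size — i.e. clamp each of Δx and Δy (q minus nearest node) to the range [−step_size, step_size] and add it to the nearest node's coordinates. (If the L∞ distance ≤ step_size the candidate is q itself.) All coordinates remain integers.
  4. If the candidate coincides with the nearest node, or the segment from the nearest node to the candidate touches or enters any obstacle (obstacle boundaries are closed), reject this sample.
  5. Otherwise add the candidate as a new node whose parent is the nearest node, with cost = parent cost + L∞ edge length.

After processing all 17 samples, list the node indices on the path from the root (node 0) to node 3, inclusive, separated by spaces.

1. q=(26,8) nearest=0 d=24 new=(8,7) → add node 1 parent=0 cost=6
2. q=(28,22) nearest=1 d=20 new=(14,13) → blocked by [10,19]×[0,11], reject
3. q=(41,15) nearest=1 d=33 new=(14,13) → blocked by [10,19]×[0,11], reject
4. q=(39,16) nearest=1 d=31 new=(14,13) → blocked by [10,19]×[0,11], reject
5. q=(23,10) nearest=1 d=15 new=(14,10) → blocked by [10,19]×[0,11], reject
6. q=(0,27) nearest=1 d=20 new=(2,13) → add node 2 parent=1 cost=12
7. q=(3,29) nearest=2 d=16 new=(3,19) → add node 3 parent=2 cost=18
8. q=(30,2) nearest=1 d=22 new=(14,2) → blocked by [10,19]×[0,11], reject
9. q=(15,45) nearest=3 d=26 new=(9,25) → add node 4 parent=3 cost=24
10. q=(26,34) nearest=4 d=17 new=(15,31) → add node 5 parent=4 cost=30
11. q=(32,37) nearest=5 d=17 new=(21,37) → add node 6 parent=5 cost=36
12. q=(39,31) nearest=6 d=18 new=(27,31) → add node 7 parent=6 cost=42
13. q=(26,42) nearest=6 d=5 new=(26,42) → add node 8 parent=6 cost=41
14. q=(7,4) nearest=1 d=3 new=(7,4) → add node 9 parent=1 cost=9
15. q=(14,41) nearest=6 d=7 new=(15,41) → add node 10 parent=6 cost=42
16. q=(29,10) nearest=4 d=20 new=(15,19) → add node 11 parent=4 cost=30
17. q=(8,11) nearest=1 d=4 new=(8,11) → add node 12 parent=1 cost=10

Path: 0 1 2 3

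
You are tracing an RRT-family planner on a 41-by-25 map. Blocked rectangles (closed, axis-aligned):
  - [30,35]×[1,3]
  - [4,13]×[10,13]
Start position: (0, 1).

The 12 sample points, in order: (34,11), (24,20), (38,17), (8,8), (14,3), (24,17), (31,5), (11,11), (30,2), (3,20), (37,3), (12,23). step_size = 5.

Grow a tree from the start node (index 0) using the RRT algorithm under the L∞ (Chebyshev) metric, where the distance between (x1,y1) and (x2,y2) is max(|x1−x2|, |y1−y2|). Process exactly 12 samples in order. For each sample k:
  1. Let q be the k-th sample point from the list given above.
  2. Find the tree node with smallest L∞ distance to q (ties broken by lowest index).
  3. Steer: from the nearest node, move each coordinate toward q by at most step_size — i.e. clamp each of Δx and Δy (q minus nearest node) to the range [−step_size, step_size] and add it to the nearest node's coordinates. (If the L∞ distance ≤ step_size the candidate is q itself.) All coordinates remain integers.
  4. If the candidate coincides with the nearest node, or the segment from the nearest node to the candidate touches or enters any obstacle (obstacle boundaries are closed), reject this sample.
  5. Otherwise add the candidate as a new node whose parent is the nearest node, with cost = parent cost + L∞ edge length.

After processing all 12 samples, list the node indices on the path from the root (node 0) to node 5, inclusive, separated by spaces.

Path: 0 1 2 3 4 5

1. q=(34,11) nearest=0 d=34 new=(5,6) → add node 1 parent=0 cost=5
2. q=(24,20) nearest=1 d=19 new=(10,11) → blocked by [4,13]×[10,13], reject
3. q=(38,17) nearest=1 d=33 new=(10,11) → blocked by [4,13]×[10,13], reject
4. q=(8,8) nearest=1 d=3 new=(8,8) → add node 2 parent=1 cost=8
5. q=(14,3) nearest=2 d=6 new=(13,3) → add node 3 parent=2 cost=13
6. q=(24,17) nearest=3 d=14 new=(18,8) → add node 4 parent=3 cost=18
7. q=(31,5) nearest=4 d=13 new=(23,5) → add node 5 parent=4 cost=23
8. q=(11,11) nearest=2 d=3 new=(11,11) → blocked by [4,13]×[10,13], reject
9. q=(30,2) nearest=5 d=7 new=(28,2) → add node 6 parent=5 cost=28
10. q=(3,20) nearest=2 d=12 new=(3,13) → blocked by [4,13]×[10,13], reject
11. q=(37,3) nearest=6 d=9 new=(33,3) → blocked by [30,35]×[1,3], reject
12. q=(12,23) nearest=2 d=15 new=(12,13) → blocked by [4,13]×[10,13], reject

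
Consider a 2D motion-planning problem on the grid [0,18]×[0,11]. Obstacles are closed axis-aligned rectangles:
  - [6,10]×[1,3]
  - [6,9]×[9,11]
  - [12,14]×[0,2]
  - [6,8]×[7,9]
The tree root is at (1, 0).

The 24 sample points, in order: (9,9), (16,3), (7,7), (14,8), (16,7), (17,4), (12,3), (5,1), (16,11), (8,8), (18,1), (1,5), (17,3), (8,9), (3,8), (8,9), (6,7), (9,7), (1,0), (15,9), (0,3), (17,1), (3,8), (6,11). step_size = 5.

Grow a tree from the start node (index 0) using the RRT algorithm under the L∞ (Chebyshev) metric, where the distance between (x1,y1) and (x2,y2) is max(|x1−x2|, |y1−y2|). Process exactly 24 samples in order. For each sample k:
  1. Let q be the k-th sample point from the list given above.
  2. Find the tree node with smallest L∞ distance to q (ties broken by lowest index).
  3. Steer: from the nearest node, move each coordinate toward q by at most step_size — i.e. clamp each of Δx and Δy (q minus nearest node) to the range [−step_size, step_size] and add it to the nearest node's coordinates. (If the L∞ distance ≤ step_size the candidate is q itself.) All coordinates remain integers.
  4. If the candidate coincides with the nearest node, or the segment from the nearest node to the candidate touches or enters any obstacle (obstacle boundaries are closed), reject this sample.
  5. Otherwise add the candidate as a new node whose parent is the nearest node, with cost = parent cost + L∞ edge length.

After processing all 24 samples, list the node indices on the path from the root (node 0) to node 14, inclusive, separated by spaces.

Path: 0 1 2 3 14

1. q=(9,9) nearest=0 d=9 new=(6,5) → add node 1 parent=0 cost=5
2. q=(16,3) nearest=1 d=10 new=(11,3) → add node 2 parent=1 cost=10
3. q=(7,7) nearest=1 d=2 new=(7,7) → blocked by [6,8]×[7,9], reject
4. q=(14,8) nearest=2 d=5 new=(14,8) → add node 3 parent=2 cost=15
5. q=(16,7) nearest=3 d=2 new=(16,7) → add node 4 parent=3 cost=17
6. q=(17,4) nearest=4 d=3 new=(17,4) → add node 5 parent=4 cost=20
7. q=(12,3) nearest=2 d=1 new=(12,3) → add node 6 parent=2 cost=11
8. q=(5,1) nearest=0 d=4 new=(5,1) → add node 7 parent=0 cost=4
9. q=(16,11) nearest=3 d=3 new=(16,11) → add node 8 parent=3 cost=18
10. q=(8,8) nearest=1 d=3 new=(8,8) → blocked by [6,8]×[7,9], reject
11. q=(18,1) nearest=5 d=3 new=(18,1) → add node 9 parent=5 cost=23
12. q=(1,5) nearest=7 d=4 new=(1,5) → add node 10 parent=7 cost=8
13. q=(17,3) nearest=5 d=1 new=(17,3) → add node 11 parent=5 cost=21
14. q=(8,9) nearest=1 d=4 new=(8,9) → blocked by [6,9]×[9,11], reject
15. q=(3,8) nearest=1 d=3 new=(3,8) → add node 12 parent=1 cost=8
16. q=(8,9) nearest=1 d=4 new=(8,9) → blocked by [6,9]×[9,11], reject
17. q=(6,7) nearest=1 d=2 new=(6,7) → blocked by [6,8]×[7,9], reject
18. q=(9,7) nearest=1 d=3 new=(9,7) → add node 13 parent=1 cost=8
19. q=(1,0) nearest=0 d=0 → coincident, reject
20. q=(15,9) nearest=3 d=1 new=(15,9) → add node 14 parent=3 cost=16
21. q=(0,3) nearest=10 d=2 new=(0,3) → add node 15 parent=10 cost=10
22. q=(17,1) nearest=9 d=1 new=(17,1) → add node 16 parent=9 cost=24
23. q=(3,8) nearest=12 d=0 → coincident, reject
24. q=(6,11) nearest=12 d=3 new=(6,11) → blocked by [6,9]×[9,11], reject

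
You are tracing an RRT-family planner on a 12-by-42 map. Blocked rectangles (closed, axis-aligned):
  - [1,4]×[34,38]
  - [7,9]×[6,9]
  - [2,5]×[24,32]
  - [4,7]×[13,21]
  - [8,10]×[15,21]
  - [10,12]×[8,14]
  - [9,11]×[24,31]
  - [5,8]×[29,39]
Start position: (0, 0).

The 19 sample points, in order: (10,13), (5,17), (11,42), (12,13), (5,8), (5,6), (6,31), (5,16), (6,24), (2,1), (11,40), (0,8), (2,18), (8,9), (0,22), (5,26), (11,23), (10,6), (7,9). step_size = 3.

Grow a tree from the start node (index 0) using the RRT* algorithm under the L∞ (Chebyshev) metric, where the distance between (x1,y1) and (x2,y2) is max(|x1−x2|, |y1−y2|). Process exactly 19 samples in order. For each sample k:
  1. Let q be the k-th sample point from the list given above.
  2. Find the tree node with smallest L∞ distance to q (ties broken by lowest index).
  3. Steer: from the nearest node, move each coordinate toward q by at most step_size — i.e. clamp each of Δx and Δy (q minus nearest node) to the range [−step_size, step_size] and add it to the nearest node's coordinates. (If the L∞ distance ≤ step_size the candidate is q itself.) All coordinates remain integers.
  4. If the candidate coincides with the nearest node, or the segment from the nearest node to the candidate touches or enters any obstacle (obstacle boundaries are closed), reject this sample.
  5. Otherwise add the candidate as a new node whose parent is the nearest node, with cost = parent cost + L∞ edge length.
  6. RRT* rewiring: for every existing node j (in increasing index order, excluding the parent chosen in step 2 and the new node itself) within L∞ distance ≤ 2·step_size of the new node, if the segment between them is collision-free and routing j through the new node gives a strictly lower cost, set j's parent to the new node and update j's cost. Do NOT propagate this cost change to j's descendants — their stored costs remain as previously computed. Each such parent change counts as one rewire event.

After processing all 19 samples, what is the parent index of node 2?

Parent of node 2: 1

1. q=(10,13) nearest=0 d=13 new=(3,3) → add node 1 parent=0 cost=3
2. q=(5,17) nearest=1 d=14 new=(5,6) → add node 2 parent=1 cost=6
3. q=(11,42) nearest=2 d=36 new=(8,9) → blocked by [7,9]×[6,9], reject
4. q=(12,13) nearest=2 d=7 new=(8,9) → blocked by [7,9]×[6,9], reject
5. q=(5,8) nearest=2 d=2 new=(5,8) → add node 3 parent=2 cost=8
6. q=(5,6) nearest=2 d=0 → coincident, reject
7. q=(6,31) nearest=3 d=23 new=(6,11) → add node 4 parent=3 cost=11
8. q=(5,16) nearest=4 d=5 new=(5,14) → blocked by [4,7]×[13,21], reject
9. q=(6,24) nearest=4 d=13 new=(6,14) → blocked by [4,7]×[13,21], reject
10. q=(2,1) nearest=0 d=2 new=(2,1) → add node 5 parent=0 cost=2
11. q=(11,40) nearest=4 d=29 new=(9,14) → add node 6 parent=4 cost=14
12. q=(0,8) nearest=1 d=5 new=(0,6) → add node 7 parent=1 cost=6
13. q=(2,18) nearest=4 d=7 new=(3,14) → blocked by [4,7]×[13,21], reject
14. q=(8,9) nearest=4 d=2 new=(8,9) → blocked by [7,9]×[6,9], reject
15. q=(0,22) nearest=6 d=9 new=(6,17) → blocked by [4,7]×[13,21], reject
16. q=(5,26) nearest=6 d=12 new=(6,17) → blocked by [4,7]×[13,21], reject
17. q=(11,23) nearest=6 d=9 new=(11,17) → blocked by [8,10]×[15,21], reject
18. q=(10,6) nearest=2 d=5 new=(8,6) → blocked by [7,9]×[6,9], reject
19. q=(7,9) nearest=3 d=2 new=(7,9) → blocked by [7,9]×[6,9], reject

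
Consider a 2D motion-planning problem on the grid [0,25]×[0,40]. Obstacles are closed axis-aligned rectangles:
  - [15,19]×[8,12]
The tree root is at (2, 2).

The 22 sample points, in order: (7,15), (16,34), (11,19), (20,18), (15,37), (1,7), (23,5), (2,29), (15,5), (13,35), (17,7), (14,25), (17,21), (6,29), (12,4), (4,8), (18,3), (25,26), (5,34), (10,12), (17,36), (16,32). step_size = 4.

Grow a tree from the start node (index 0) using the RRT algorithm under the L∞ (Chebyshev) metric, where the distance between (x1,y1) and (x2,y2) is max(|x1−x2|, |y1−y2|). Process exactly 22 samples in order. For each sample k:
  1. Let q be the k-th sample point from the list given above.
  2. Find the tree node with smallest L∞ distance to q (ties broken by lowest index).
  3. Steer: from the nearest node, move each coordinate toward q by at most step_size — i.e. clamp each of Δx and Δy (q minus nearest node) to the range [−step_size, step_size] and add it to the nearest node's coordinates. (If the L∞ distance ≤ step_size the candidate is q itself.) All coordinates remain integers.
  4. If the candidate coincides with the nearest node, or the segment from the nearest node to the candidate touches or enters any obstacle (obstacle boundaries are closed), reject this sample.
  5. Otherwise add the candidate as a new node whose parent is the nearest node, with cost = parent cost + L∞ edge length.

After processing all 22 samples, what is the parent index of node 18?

1. q=(7,15) nearest=0 d=13 new=(6,6) → add node 1 parent=0 cost=4
2. q=(16,34) nearest=1 d=28 new=(10,10) → add node 2 parent=1 cost=8
3. q=(11,19) nearest=2 d=9 new=(11,14) → add node 3 parent=2 cost=12
4. q=(20,18) nearest=3 d=9 new=(15,18) → add node 4 parent=3 cost=16
5. q=(15,37) nearest=4 d=19 new=(15,22) → add node 5 parent=4 cost=20
6. q=(1,7) nearest=0 d=5 new=(1,6) → add node 6 parent=0 cost=4
7. q=(23,5) nearest=3 d=12 new=(15,10) → blocked by [15,19]×[8,12], reject
8. q=(2,29) nearest=4 d=13 new=(11,22) → add node 7 parent=4 cost=20
9. q=(15,5) nearest=2 d=5 new=(14,6) → add node 8 parent=2 cost=12
10. q=(13,35) nearest=5 d=13 new=(13,26) → add node 9 parent=5 cost=24
11. q=(17,7) nearest=8 d=3 new=(17,7) → add node 10 parent=8 cost=15
12. q=(14,25) nearest=9 d=1 new=(14,25) → add node 11 parent=9 cost=25
13. q=(17,21) nearest=5 d=2 new=(17,21) → add node 12 parent=5 cost=22
14. q=(6,29) nearest=7 d=7 new=(7,26) → add node 13 parent=7 cost=24
15. q=(12,4) nearest=8 d=2 new=(12,4) → add node 14 parent=8 cost=14
16. q=(4,8) nearest=1 d=2 new=(4,8) → add node 15 parent=1 cost=6
17. q=(18,3) nearest=8 d=4 new=(18,3) → add node 16 parent=8 cost=16
18. q=(25,26) nearest=12 d=8 new=(21,25) → add node 17 parent=12 cost=26
19. q=(5,34) nearest=9 d=8 new=(9,30) → add node 18 parent=9 cost=28
20. q=(10,12) nearest=2 d=2 new=(10,12) → add node 19 parent=2 cost=10
21. q=(17,36) nearest=18 d=8 new=(13,34) → add node 20 parent=18 cost=32
22. q=(16,32) nearest=20 d=3 new=(16,32) → add node 21 parent=20 cost=35

Parent of node 18: 9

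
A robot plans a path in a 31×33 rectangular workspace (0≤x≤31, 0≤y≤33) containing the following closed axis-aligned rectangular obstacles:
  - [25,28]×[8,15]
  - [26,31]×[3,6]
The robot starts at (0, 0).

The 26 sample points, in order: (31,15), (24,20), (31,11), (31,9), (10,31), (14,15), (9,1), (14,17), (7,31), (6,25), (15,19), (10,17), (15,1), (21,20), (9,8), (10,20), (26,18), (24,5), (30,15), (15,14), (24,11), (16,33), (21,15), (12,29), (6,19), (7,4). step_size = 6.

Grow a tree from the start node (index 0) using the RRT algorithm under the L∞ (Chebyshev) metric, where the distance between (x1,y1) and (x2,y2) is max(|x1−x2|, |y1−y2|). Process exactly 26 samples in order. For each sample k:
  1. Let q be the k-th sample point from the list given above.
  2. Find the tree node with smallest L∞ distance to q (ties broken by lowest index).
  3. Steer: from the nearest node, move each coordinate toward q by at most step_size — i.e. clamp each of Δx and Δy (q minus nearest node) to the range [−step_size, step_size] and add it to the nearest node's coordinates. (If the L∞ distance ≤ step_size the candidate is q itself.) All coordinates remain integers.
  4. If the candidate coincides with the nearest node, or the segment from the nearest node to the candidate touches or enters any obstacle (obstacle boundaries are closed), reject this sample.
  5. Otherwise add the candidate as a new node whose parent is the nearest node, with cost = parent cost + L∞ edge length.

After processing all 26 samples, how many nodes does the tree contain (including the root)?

Node count: 27

1. q=(31,15) nearest=0 d=31 new=(6,6) → add node 1 parent=0 cost=6
2. q=(24,20) nearest=1 d=18 new=(12,12) → add node 2 parent=1 cost=12
3. q=(31,11) nearest=2 d=19 new=(18,11) → add node 3 parent=2 cost=18
4. q=(31,9) nearest=3 d=13 new=(24,9) → add node 4 parent=3 cost=24
5. q=(10,31) nearest=2 d=19 new=(10,18) → add node 5 parent=2 cost=18
6. q=(14,15) nearest=2 d=3 new=(14,15) → add node 6 parent=2 cost=15
7. q=(9,1) nearest=1 d=5 new=(9,1) → add node 7 parent=1 cost=11
8. q=(14,17) nearest=6 d=2 new=(14,17) → add node 8 parent=6 cost=17
9. q=(7,31) nearest=5 d=13 new=(7,24) → add node 9 parent=5 cost=24
10. q=(6,25) nearest=9 d=1 new=(6,25) → add node 10 parent=9 cost=25
11. q=(15,19) nearest=8 d=2 new=(15,19) → add node 11 parent=8 cost=19
12. q=(10,17) nearest=5 d=1 new=(10,17) → add node 12 parent=5 cost=19
13. q=(15,1) nearest=7 d=6 new=(15,1) → add node 13 parent=7 cost=17
14. q=(21,20) nearest=11 d=6 new=(21,20) → add node 14 parent=11 cost=25
15. q=(9,8) nearest=1 d=3 new=(9,8) → add node 15 parent=1 cost=9
16. q=(10,20) nearest=5 d=2 new=(10,20) → add node 16 parent=5 cost=20
17. q=(26,18) nearest=14 d=5 new=(26,18) → add node 17 parent=14 cost=30
18. q=(24,5) nearest=4 d=4 new=(24,5) → add node 18 parent=4 cost=28
19. q=(30,15) nearest=17 d=4 new=(30,15) → add node 19 parent=17 cost=34
20. q=(15,14) nearest=6 d=1 new=(15,14) → add node 20 parent=6 cost=16
21. q=(24,11) nearest=4 d=2 new=(24,11) → add node 21 parent=4 cost=26
22. q=(16,33) nearest=9 d=9 new=(13,30) → add node 22 parent=9 cost=30
23. q=(21,15) nearest=3 d=4 new=(21,15) → add node 23 parent=3 cost=22
24. q=(12,29) nearest=22 d=1 new=(12,29) → add node 24 parent=22 cost=31
25. q=(6,19) nearest=5 d=4 new=(6,19) → add node 25 parent=5 cost=22
26. q=(7,4) nearest=1 d=2 new=(7,4) → add node 26 parent=1 cost=8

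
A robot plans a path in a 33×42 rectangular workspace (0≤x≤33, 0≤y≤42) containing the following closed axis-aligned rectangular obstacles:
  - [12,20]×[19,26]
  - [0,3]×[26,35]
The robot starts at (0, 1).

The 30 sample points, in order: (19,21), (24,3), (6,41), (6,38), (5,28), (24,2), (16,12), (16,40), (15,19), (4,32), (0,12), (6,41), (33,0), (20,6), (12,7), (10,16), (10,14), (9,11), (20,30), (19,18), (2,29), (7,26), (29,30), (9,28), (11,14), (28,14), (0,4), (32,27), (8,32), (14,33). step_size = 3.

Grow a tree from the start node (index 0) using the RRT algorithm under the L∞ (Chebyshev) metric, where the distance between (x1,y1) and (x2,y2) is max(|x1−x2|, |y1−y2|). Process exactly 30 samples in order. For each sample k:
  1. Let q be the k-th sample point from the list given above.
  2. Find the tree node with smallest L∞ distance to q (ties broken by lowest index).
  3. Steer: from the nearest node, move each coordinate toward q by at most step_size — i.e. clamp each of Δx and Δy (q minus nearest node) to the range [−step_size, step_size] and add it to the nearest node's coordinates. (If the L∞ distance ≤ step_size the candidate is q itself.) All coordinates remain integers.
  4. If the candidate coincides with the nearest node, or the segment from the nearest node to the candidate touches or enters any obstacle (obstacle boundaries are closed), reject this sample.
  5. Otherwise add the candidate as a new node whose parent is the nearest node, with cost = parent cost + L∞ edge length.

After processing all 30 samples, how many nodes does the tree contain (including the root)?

Node count: 28

1. q=(19,21) nearest=0 d=20 new=(3,4) → add node 1 parent=0 cost=3
2. q=(24,3) nearest=1 d=21 new=(6,3) → add node 2 parent=1 cost=6
3. q=(6,41) nearest=1 d=37 new=(6,7) → add node 3 parent=1 cost=6
4. q=(6,38) nearest=3 d=31 new=(6,10) → add node 4 parent=3 cost=9
5. q=(5,28) nearest=4 d=18 new=(5,13) → add node 5 parent=4 cost=12
6. q=(24,2) nearest=2 d=18 new=(9,2) → add node 6 parent=2 cost=9
7. q=(16,12) nearest=2 d=10 new=(9,6) → add node 7 parent=2 cost=9
8. q=(16,40) nearest=5 d=27 new=(8,16) → add node 8 parent=5 cost=15
9. q=(15,19) nearest=8 d=7 new=(11,19) → add node 9 parent=8 cost=18
10. q=(4,32) nearest=9 d=13 new=(8,22) → add node 10 parent=9 cost=21
11. q=(0,12) nearest=5 d=5 new=(2,12) → add node 11 parent=5 cost=15
12. q=(6,41) nearest=10 d=19 new=(6,25) → add node 12 parent=10 cost=24
13. q=(33,0) nearest=9 d=22 new=(14,16) → add node 13 parent=9 cost=21
14. q=(20,6) nearest=13 d=10 new=(17,13) → add node 14 parent=13 cost=24
15. q=(12,7) nearest=7 d=3 new=(12,7) → add node 15 parent=7 cost=12
16. q=(10,16) nearest=8 d=2 new=(10,16) → add node 16 parent=8 cost=17
17. q=(10,14) nearest=8 d=2 new=(10,14) → add node 17 parent=8 cost=17
18. q=(9,11) nearest=4 d=3 new=(9,11) → add node 18 parent=4 cost=12
19. q=(20,30) nearest=9 d=11 new=(14,22) → blocked by [12,20]×[19,26], reject
20. q=(19,18) nearest=13 d=5 new=(17,18) → add node 19 parent=13 cost=24
21. q=(2,29) nearest=12 d=4 new=(3,28) → blocked by [0,3]×[26,35], reject
22. q=(7,26) nearest=12 d=1 new=(7,26) → add node 20 parent=12 cost=25
23. q=(29,30) nearest=19 d=12 new=(20,21) → blocked by [12,20]×[19,26], reject
24. q=(9,28) nearest=20 d=2 new=(9,28) → add node 21 parent=20 cost=27
25. q=(11,14) nearest=17 d=1 new=(11,14) → add node 22 parent=17 cost=18
26. q=(28,14) nearest=14 d=11 new=(20,14) → add node 23 parent=14 cost=27
27. q=(0,4) nearest=0 d=3 new=(0,4) → add node 24 parent=0 cost=3
28. q=(32,27) nearest=23 d=13 new=(23,17) → add node 25 parent=23 cost=30
29. q=(8,32) nearest=21 d=4 new=(8,31) → add node 26 parent=21 cost=30
30. q=(14,33) nearest=21 d=5 new=(12,31) → add node 27 parent=21 cost=30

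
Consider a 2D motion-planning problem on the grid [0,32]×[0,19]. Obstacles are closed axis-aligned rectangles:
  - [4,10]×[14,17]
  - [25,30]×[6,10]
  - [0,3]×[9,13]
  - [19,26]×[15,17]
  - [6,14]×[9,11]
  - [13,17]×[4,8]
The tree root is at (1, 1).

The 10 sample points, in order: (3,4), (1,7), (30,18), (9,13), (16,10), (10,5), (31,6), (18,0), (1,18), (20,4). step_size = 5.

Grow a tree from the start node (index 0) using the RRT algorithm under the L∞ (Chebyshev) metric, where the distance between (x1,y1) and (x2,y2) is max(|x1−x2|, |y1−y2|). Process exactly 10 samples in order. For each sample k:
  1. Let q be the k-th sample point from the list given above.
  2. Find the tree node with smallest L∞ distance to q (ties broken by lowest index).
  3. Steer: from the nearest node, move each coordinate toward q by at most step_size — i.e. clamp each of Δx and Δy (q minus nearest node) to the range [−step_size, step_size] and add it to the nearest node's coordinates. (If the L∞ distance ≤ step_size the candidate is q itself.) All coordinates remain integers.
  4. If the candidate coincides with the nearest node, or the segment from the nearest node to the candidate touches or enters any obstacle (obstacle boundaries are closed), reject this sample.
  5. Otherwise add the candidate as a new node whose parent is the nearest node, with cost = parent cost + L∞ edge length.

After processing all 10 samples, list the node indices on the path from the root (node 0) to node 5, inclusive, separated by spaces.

1. q=(3,4) nearest=0 d=3 new=(3,4) → add node 1 parent=0 cost=3
2. q=(1,7) nearest=1 d=3 new=(1,7) → add node 2 parent=1 cost=6
3. q=(30,18) nearest=1 d=27 new=(8,9) → blocked by [6,14]×[9,11], reject
4. q=(9,13) nearest=2 d=8 new=(6,12) → blocked by [0,3]×[9,13], reject
5. q=(16,10) nearest=1 d=13 new=(8,9) → blocked by [6,14]×[9,11], reject
6. q=(10,5) nearest=1 d=7 new=(8,5) → add node 3 parent=1 cost=8
7. q=(31,6) nearest=3 d=23 new=(13,6) → blocked by [13,17]×[4,8], reject
8. q=(18,0) nearest=3 d=10 new=(13,0) → add node 4 parent=3 cost=13
9. q=(1,18) nearest=2 d=11 new=(1,12) → blocked by [0,3]×[9,13], reject
10. q=(20,4) nearest=4 d=7 new=(18,4) → add node 5 parent=4 cost=18

Path: 0 1 3 4 5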